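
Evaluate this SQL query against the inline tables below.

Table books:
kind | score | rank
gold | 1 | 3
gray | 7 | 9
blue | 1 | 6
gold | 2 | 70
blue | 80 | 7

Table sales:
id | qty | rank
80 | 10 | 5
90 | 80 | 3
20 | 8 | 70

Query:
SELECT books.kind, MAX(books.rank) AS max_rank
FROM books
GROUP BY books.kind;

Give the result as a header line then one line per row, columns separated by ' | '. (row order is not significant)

After GROUP BY (3 rows):
books.kind | max_rank
gold | 70
gray | 9
blue | 7

== RESULT ==
books.kind | max_rank
gold | 70
gray | 9
blue | 7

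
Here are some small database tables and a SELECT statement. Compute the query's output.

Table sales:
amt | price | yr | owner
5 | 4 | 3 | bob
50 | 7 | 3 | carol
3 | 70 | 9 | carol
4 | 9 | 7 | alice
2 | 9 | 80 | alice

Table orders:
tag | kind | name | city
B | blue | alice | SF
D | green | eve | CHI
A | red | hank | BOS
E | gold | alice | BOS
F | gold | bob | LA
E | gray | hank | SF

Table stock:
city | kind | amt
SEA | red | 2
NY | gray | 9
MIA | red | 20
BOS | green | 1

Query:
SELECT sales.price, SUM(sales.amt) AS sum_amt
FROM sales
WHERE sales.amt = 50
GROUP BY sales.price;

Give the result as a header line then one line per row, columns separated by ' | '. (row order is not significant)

== RESULT ==
sales.price | sum_amt
7 | 50

Derivation:
After WHERE (1 rows):
sales.amt | sales.price | sales.yr | sales.owner
50 | 7 | 3 | carol
After GROUP BY (1 rows):
sales.price | sum_amt
7 | 50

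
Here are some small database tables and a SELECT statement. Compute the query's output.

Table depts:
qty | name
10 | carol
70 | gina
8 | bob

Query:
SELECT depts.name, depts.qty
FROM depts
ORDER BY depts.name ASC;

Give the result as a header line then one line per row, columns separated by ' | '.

== RESULT ==
depts.name | depts.qty
bob | 8
carol | 10
gina | 70

Derivation:
After SELECT (3 rows):
depts.name | depts.qty
carol | 10
gina | 70
bob | 8
After ORDER BY (3 rows):
depts.name | depts.qty
bob | 8
carol | 10
gina | 70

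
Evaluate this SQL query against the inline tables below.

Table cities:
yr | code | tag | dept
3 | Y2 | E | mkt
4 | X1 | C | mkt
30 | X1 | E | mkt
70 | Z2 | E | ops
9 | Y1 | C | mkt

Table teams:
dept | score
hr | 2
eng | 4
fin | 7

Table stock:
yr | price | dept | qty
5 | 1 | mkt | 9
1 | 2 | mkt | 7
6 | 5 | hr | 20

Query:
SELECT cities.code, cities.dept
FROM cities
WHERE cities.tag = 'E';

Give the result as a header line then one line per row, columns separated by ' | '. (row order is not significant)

After WHERE (3 rows):
cities.yr | cities.code | cities.tag | cities.dept
3 | Y2 | E | mkt
30 | X1 | E | mkt
70 | Z2 | E | ops
After SELECT (3 rows):
cities.code | cities.dept
Y2 | mkt
X1 | mkt
Z2 | ops

== RESULT ==
cities.code | cities.dept
Y2 | mkt
X1 | mkt
Z2 | ops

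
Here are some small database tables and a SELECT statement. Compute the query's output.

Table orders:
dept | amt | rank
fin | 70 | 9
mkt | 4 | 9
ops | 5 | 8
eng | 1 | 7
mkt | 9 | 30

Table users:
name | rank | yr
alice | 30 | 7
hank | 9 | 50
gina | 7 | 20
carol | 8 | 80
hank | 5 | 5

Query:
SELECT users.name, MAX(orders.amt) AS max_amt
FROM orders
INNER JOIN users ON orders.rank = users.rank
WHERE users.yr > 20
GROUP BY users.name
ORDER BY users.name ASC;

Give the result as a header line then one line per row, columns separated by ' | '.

After JOIN users (5 rows):
orders.dept | orders.amt | orders.rank | users.name | users.rank | users.yr
fin | 70 | 9 | hank | 9 | 50
mkt | 4 | 9 | hank | 9 | 50
ops | 5 | 8 | carol | 8 | 80
eng | 1 | 7 | gina | 7 | 20
mkt | 9 | 30 | alice | 30 | 7
After WHERE (3 rows):
orders.dept | orders.amt | orders.rank | users.name | users.rank | users.yr
fin | 70 | 9 | hank | 9 | 50
mkt | 4 | 9 | hank | 9 | 50
ops | 5 | 8 | carol | 8 | 80
After GROUP BY (2 rows):
users.name | max_amt
hank | 70
carol | 5
After ORDER BY (2 rows):
users.name | max_amt
carol | 5
hank | 70

== RESULT ==
users.name | max_amt
carol | 5
hank | 70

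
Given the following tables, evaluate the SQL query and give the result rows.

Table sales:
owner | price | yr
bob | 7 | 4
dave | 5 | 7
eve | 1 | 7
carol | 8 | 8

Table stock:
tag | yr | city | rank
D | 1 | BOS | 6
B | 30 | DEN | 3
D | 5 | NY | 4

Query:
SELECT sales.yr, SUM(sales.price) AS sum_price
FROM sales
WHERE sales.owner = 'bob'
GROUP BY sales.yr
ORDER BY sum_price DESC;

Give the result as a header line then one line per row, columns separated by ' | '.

== RESULT ==
sales.yr | sum_price
4 | 7

Derivation:
After WHERE (1 rows):
sales.owner | sales.price | sales.yr
bob | 7 | 4
After GROUP BY (1 rows):
sales.yr | sum_price
4 | 7
After ORDER BY (1 rows):
sales.yr | sum_price
4 | 7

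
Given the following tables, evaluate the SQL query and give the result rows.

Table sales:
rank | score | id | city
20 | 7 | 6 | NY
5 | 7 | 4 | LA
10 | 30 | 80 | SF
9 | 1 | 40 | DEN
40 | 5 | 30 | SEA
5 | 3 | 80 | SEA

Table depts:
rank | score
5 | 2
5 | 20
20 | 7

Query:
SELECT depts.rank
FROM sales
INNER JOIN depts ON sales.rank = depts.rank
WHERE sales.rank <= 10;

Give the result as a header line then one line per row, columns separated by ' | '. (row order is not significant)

== RESULT ==
depts.rank
5
5
5
5

Derivation:
After JOIN depts (5 rows):
sales.rank | sales.score | sales.id | sales.city | depts.rank | depts.score
20 | 7 | 6 | NY | 20 | 7
5 | 7 | 4 | LA | 5 | 2
5 | 7 | 4 | LA | 5 | 20
5 | 3 | 80 | SEA | 5 | 2
5 | 3 | 80 | SEA | 5 | 20
After WHERE (4 rows):
sales.rank | sales.score | sales.id | sales.city | depts.rank | depts.score
5 | 7 | 4 | LA | 5 | 2
5 | 7 | 4 | LA | 5 | 20
5 | 3 | 80 | SEA | 5 | 2
5 | 3 | 80 | SEA | 5 | 20
After SELECT (4 rows):
depts.rank
5
5
5
5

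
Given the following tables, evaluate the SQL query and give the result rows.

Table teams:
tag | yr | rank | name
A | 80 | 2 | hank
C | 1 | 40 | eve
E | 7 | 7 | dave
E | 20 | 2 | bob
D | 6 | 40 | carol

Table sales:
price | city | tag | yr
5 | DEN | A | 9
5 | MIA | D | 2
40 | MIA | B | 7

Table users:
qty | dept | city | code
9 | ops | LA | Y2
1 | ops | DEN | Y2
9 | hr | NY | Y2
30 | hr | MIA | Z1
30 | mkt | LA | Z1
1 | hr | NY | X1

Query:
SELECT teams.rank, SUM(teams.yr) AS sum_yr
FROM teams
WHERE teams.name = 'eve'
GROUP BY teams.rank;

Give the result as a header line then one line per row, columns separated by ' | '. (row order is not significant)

== RESULT ==
teams.rank | sum_yr
40 | 1

Derivation:
After WHERE (1 rows):
teams.tag | teams.yr | teams.rank | teams.name
C | 1 | 40 | eve
After GROUP BY (1 rows):
teams.rank | sum_yr
40 | 1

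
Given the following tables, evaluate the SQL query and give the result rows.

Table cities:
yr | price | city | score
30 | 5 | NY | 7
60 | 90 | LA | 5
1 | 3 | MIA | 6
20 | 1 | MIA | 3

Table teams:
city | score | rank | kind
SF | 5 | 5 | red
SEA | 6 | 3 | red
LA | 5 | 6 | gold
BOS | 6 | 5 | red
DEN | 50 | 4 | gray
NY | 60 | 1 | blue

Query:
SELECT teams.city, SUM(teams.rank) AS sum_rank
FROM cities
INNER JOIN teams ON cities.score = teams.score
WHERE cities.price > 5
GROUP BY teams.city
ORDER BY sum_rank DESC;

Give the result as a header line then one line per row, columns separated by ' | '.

== RESULT ==
teams.city | sum_rank
LA | 6
SF | 5

Derivation:
After JOIN teams (4 rows):
cities.yr | cities.price | cities.city | cities.score | teams.city | teams.score | teams.rank | teams.kind
60 | 90 | LA | 5 | SF | 5 | 5 | red
60 | 90 | LA | 5 | LA | 5 | 6 | gold
1 | 3 | MIA | 6 | SEA | 6 | 3 | red
1 | 3 | MIA | 6 | BOS | 6 | 5 | red
After WHERE (2 rows):
cities.yr | cities.price | cities.city | cities.score | teams.city | teams.score | teams.rank | teams.kind
60 | 90 | LA | 5 | SF | 5 | 5 | red
60 | 90 | LA | 5 | LA | 5 | 6 | gold
After GROUP BY (2 rows):
teams.city | sum_rank
SF | 5
LA | 6
After ORDER BY (2 rows):
teams.city | sum_rank
LA | 6
SF | 5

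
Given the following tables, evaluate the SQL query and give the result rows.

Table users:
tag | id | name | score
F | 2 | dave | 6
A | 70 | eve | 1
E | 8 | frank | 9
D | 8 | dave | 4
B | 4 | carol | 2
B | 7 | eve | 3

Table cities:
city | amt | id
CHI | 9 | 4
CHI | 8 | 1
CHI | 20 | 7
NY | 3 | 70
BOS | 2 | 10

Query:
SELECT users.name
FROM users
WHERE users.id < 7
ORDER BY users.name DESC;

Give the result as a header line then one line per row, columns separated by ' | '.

After WHERE (2 rows):
users.tag | users.id | users.name | users.score
F | 2 | dave | 6
B | 4 | carol | 2
After SELECT (2 rows):
users.name
dave
carol
After ORDER BY (2 rows):
users.name
dave
carol

== RESULT ==
users.name
dave
carol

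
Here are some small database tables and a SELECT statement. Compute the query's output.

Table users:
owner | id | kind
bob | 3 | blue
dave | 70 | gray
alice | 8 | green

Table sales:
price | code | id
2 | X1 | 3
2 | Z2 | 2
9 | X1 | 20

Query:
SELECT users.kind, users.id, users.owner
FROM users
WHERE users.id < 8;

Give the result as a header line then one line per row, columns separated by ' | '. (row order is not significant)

== RESULT ==
users.kind | users.id | users.owner
blue | 3 | bob

Derivation:
After WHERE (1 rows):
users.owner | users.id | users.kind
bob | 3 | blue
After SELECT (1 rows):
users.kind | users.id | users.owner
blue | 3 | bob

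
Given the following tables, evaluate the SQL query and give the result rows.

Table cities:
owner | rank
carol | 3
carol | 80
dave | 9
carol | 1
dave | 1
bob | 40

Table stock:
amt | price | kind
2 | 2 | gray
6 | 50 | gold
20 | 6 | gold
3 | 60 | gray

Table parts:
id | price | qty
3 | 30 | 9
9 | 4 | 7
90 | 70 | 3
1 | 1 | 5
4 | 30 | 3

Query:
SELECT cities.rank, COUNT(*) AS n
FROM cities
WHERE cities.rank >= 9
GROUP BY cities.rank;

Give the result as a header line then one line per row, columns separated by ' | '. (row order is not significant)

After WHERE (3 rows):
cities.owner | cities.rank
carol | 80
dave | 9
bob | 40
After GROUP BY (3 rows):
cities.rank | n
80 | 1
9 | 1
40 | 1

== RESULT ==
cities.rank | n
80 | 1
9 | 1
40 | 1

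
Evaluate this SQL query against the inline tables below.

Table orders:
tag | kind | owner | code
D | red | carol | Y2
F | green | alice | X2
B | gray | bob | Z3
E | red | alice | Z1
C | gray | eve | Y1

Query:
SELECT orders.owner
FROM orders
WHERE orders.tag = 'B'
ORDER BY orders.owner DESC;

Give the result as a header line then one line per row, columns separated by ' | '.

== RESULT ==
orders.owner
bob

Derivation:
After WHERE (1 rows):
orders.tag | orders.kind | orders.owner | orders.code
B | gray | bob | Z3
After SELECT (1 rows):
orders.owner
bob
After ORDER BY (1 rows):
orders.owner
bob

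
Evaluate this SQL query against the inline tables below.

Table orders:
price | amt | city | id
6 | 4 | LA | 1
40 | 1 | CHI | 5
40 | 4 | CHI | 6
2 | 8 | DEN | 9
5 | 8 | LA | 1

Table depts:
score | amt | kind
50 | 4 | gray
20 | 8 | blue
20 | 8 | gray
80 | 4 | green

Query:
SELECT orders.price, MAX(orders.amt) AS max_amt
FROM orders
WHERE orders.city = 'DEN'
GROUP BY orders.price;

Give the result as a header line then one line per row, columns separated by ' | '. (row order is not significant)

After WHERE (1 rows):
orders.price | orders.amt | orders.city | orders.id
2 | 8 | DEN | 9
After GROUP BY (1 rows):
orders.price | max_amt
2 | 8

== RESULT ==
orders.price | max_amt
2 | 8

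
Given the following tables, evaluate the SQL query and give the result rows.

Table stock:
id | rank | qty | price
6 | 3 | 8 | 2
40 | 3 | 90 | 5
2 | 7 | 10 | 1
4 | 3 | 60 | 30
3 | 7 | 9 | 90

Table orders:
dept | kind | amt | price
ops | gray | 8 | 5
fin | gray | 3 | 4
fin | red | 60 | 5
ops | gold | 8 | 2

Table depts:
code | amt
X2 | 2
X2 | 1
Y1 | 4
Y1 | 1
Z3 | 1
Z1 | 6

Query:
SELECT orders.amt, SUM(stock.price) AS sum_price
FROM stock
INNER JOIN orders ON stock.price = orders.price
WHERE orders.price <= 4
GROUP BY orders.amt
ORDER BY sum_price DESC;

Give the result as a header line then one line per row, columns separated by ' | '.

== RESULT ==
orders.amt | sum_price
8 | 2

Derivation:
After JOIN orders (3 rows):
stock.id | stock.rank | stock.qty | stock.price | orders.dept | orders.kind | orders.amt | orders.price
6 | 3 | 8 | 2 | ops | gold | 8 | 2
40 | 3 | 90 | 5 | ops | gray | 8 | 5
40 | 3 | 90 | 5 | fin | red | 60 | 5
After WHERE (1 rows):
stock.id | stock.rank | stock.qty | stock.price | orders.dept | orders.kind | orders.amt | orders.price
6 | 3 | 8 | 2 | ops | gold | 8 | 2
After GROUP BY (1 rows):
orders.amt | sum_price
8 | 2
After ORDER BY (1 rows):
orders.amt | sum_price
8 | 2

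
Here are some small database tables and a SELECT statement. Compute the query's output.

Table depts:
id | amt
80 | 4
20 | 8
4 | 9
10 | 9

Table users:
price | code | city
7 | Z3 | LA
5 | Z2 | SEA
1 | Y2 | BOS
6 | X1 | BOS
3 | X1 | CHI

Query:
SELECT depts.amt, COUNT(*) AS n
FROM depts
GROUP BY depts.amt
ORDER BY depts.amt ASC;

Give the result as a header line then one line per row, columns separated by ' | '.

== RESULT ==
depts.amt | n
4 | 1
8 | 1
9 | 2

Derivation:
After GROUP BY (3 rows):
depts.amt | n
4 | 1
8 | 1
9 | 2
After ORDER BY (3 rows):
depts.amt | n
4 | 1
8 | 1
9 | 2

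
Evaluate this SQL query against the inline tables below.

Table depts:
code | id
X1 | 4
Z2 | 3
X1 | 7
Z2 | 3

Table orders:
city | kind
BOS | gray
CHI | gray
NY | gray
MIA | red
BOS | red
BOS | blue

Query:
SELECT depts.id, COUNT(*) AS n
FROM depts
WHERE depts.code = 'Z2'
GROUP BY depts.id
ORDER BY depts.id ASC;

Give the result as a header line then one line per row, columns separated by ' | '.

== RESULT ==
depts.id | n
3 | 2

Derivation:
After WHERE (2 rows):
depts.code | depts.id
Z2 | 3
Z2 | 3
After GROUP BY (1 rows):
depts.id | n
3 | 2
After ORDER BY (1 rows):
depts.id | n
3 | 2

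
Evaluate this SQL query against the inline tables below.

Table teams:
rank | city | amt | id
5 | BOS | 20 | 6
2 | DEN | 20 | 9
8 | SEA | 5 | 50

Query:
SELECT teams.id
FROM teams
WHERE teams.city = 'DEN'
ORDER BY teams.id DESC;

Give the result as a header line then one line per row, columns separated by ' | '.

After WHERE (1 rows):
teams.rank | teams.city | teams.amt | teams.id
2 | DEN | 20 | 9
After SELECT (1 rows):
teams.id
9
After ORDER BY (1 rows):
teams.id
9

== RESULT ==
teams.id
9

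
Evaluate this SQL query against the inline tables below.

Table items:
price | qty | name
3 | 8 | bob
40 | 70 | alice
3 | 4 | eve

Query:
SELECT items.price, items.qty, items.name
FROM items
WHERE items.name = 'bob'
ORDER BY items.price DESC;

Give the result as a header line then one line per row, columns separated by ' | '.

== RESULT ==
items.price | items.qty | items.name
3 | 8 | bob

Derivation:
After WHERE (1 rows):
items.price | items.qty | items.name
3 | 8 | bob
After SELECT (1 rows):
items.price | items.qty | items.name
3 | 8 | bob
After ORDER BY (1 rows):
items.price | items.qty | items.name
3 | 8 | bob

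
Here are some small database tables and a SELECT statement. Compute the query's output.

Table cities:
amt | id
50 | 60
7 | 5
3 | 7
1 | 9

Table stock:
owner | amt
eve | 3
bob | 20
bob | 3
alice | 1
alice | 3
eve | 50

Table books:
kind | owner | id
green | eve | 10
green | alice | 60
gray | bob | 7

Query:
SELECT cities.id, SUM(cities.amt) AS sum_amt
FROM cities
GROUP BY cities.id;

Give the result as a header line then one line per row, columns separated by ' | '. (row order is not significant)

== RESULT ==
cities.id | sum_amt
60 | 50
5 | 7
7 | 3
9 | 1

Derivation:
After GROUP BY (4 rows):
cities.id | sum_amt
60 | 50
5 | 7
7 | 3
9 | 1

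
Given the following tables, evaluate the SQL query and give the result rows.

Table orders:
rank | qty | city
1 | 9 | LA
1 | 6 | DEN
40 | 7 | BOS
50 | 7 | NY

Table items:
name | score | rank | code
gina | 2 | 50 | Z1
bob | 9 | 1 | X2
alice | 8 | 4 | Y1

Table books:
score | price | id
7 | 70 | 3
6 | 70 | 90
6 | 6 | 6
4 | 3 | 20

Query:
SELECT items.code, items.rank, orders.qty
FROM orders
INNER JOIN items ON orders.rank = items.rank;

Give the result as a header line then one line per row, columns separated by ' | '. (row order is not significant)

After JOIN items (3 rows):
orders.rank | orders.qty | orders.city | items.name | items.score | items.rank | items.code
1 | 9 | LA | bob | 9 | 1 | X2
1 | 6 | DEN | bob | 9 | 1 | X2
50 | 7 | NY | gina | 2 | 50 | Z1
After SELECT (3 rows):
items.code | items.rank | orders.qty
X2 | 1 | 9
X2 | 1 | 6
Z1 | 50 | 7

== RESULT ==
items.code | items.rank | orders.qty
X2 | 1 | 9
X2 | 1 | 6
Z1 | 50 | 7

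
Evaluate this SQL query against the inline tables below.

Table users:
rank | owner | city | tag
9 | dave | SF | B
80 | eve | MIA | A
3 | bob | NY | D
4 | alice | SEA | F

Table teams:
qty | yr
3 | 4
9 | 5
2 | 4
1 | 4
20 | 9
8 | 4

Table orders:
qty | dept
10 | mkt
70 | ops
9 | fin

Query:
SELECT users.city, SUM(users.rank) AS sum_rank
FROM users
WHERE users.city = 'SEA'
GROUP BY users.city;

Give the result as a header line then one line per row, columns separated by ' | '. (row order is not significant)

== RESULT ==
users.city | sum_rank
SEA | 4

Derivation:
After WHERE (1 rows):
users.rank | users.owner | users.city | users.tag
4 | alice | SEA | F
After GROUP BY (1 rows):
users.city | sum_rank
SEA | 4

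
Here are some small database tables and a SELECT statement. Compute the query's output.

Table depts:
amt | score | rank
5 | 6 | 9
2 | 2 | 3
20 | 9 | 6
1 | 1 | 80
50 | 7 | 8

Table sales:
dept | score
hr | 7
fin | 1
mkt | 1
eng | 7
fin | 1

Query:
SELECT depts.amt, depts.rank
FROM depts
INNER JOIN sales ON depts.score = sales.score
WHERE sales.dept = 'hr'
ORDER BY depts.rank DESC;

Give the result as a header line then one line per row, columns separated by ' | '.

== RESULT ==
depts.amt | depts.rank
50 | 8

Derivation:
After JOIN sales (5 rows):
depts.amt | depts.score | depts.rank | sales.dept | sales.score
1 | 1 | 80 | fin | 1
1 | 1 | 80 | mkt | 1
1 | 1 | 80 | fin | 1
50 | 7 | 8 | hr | 7
50 | 7 | 8 | eng | 7
After WHERE (1 rows):
depts.amt | depts.score | depts.rank | sales.dept | sales.score
50 | 7 | 8 | hr | 7
After SELECT (1 rows):
depts.amt | depts.rank
50 | 8
After ORDER BY (1 rows):
depts.amt | depts.rank
50 | 8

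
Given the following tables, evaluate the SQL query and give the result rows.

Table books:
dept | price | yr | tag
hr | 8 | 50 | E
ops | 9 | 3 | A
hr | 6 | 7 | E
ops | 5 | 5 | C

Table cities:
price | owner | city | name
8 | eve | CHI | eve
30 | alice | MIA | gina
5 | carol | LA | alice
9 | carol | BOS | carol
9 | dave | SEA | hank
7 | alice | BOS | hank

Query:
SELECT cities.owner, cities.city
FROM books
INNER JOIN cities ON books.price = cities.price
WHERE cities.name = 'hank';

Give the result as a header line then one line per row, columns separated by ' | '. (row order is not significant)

After JOIN cities (4 rows):
books.dept | books.price | books.yr | books.tag | cities.price | cities.owner | cities.city | cities.name
hr | 8 | 50 | E | 8 | eve | CHI | eve
ops | 9 | 3 | A | 9 | carol | BOS | carol
ops | 9 | 3 | A | 9 | dave | SEA | hank
ops | 5 | 5 | C | 5 | carol | LA | alice
After WHERE (1 rows):
books.dept | books.price | books.yr | books.tag | cities.price | cities.owner | cities.city | cities.name
ops | 9 | 3 | A | 9 | dave | SEA | hank
After SELECT (1 rows):
cities.owner | cities.city
dave | SEA

== RESULT ==
cities.owner | cities.city
dave | SEA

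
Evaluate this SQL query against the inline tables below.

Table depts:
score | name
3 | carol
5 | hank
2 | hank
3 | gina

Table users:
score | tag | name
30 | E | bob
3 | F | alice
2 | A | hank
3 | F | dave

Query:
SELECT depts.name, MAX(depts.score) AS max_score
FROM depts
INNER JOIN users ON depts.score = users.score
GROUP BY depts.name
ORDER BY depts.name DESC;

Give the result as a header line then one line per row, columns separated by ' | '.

== RESULT ==
depts.name | max_score
hank | 2
gina | 3
carol | 3

Derivation:
After JOIN users (5 rows):
depts.score | depts.name | users.score | users.tag | users.name
3 | carol | 3 | F | alice
3 | carol | 3 | F | dave
2 | hank | 2 | A | hank
3 | gina | 3 | F | alice
3 | gina | 3 | F | dave
After GROUP BY (3 rows):
depts.name | max_score
carol | 3
hank | 2
gina | 3
After ORDER BY (3 rows):
depts.name | max_score
hank | 2
gina | 3
carol | 3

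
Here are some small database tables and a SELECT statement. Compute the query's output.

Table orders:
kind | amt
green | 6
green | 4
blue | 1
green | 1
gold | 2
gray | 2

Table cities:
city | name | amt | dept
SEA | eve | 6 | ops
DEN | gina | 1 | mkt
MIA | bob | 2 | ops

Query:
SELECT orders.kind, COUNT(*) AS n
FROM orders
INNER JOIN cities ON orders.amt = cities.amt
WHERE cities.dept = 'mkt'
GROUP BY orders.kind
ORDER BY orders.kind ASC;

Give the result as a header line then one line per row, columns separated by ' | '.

After JOIN cities (5 rows):
orders.kind | orders.amt | cities.city | cities.name | cities.amt | cities.dept
green | 6 | SEA | eve | 6 | ops
blue | 1 | DEN | gina | 1 | mkt
green | 1 | DEN | gina | 1 | mkt
gold | 2 | MIA | bob | 2 | ops
gray | 2 | MIA | bob | 2 | ops
After WHERE (2 rows):
orders.kind | orders.amt | cities.city | cities.name | cities.amt | cities.dept
blue | 1 | DEN | gina | 1 | mkt
green | 1 | DEN | gina | 1 | mkt
After GROUP BY (2 rows):
orders.kind | n
blue | 1
green | 1
After ORDER BY (2 rows):
orders.kind | n
blue | 1
green | 1

== RESULT ==
orders.kind | n
blue | 1
green | 1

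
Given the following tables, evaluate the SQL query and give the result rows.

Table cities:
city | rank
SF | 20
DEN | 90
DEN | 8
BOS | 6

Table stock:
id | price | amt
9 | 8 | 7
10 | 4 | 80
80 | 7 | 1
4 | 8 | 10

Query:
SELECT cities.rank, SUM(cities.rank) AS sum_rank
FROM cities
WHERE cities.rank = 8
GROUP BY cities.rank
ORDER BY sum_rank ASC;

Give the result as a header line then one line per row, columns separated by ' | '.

After WHERE (1 rows):
cities.city | cities.rank
DEN | 8
After GROUP BY (1 rows):
cities.rank | sum_rank
8 | 8
After ORDER BY (1 rows):
cities.rank | sum_rank
8 | 8

== RESULT ==
cities.rank | sum_rank
8 | 8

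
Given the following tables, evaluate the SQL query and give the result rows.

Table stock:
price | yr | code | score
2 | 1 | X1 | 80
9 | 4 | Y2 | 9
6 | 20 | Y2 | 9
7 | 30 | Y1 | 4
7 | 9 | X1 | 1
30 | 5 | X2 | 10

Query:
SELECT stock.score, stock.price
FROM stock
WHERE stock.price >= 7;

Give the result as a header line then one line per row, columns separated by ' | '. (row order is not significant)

After WHERE (4 rows):
stock.price | stock.yr | stock.code | stock.score
9 | 4 | Y2 | 9
7 | 30 | Y1 | 4
7 | 9 | X1 | 1
30 | 5 | X2 | 10
After SELECT (4 rows):
stock.score | stock.price
9 | 9
4 | 7
1 | 7
10 | 30

== RESULT ==
stock.score | stock.price
9 | 9
4 | 7
1 | 7
10 | 30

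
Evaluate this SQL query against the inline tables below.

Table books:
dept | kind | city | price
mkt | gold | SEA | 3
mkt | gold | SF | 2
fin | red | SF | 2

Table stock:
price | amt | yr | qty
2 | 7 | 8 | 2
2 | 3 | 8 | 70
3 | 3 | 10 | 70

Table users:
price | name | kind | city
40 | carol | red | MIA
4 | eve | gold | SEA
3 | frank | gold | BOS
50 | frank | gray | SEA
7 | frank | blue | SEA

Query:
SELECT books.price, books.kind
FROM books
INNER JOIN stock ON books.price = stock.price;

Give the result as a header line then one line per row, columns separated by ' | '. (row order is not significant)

After JOIN stock (5 rows):
books.dept | books.kind | books.city | books.price | stock.price | stock.amt | stock.yr | stock.qty
mkt | gold | SEA | 3 | 3 | 3 | 10 | 70
mkt | gold | SF | 2 | 2 | 7 | 8 | 2
mkt | gold | SF | 2 | 2 | 3 | 8 | 70
fin | red | SF | 2 | 2 | 7 | 8 | 2
fin | red | SF | 2 | 2 | 3 | 8 | 70
After SELECT (5 rows):
books.price | books.kind
3 | gold
2 | gold
2 | gold
2 | red
2 | red

== RESULT ==
books.price | books.kind
3 | gold
2 | gold
2 | gold
2 | red
2 | red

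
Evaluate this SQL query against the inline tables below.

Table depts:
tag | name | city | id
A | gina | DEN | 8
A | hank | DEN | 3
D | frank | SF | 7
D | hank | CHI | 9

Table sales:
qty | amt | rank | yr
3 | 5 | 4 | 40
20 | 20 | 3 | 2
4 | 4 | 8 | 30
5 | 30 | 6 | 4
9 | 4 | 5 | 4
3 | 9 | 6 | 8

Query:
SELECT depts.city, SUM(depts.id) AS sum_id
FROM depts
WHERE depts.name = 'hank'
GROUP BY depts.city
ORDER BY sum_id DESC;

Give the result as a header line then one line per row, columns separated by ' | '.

== RESULT ==
depts.city | sum_id
CHI | 9
DEN | 3

Derivation:
After WHERE (2 rows):
depts.tag | depts.name | depts.city | depts.id
A | hank | DEN | 3
D | hank | CHI | 9
After GROUP BY (2 rows):
depts.city | sum_id
DEN | 3
CHI | 9
After ORDER BY (2 rows):
depts.city | sum_id
CHI | 9
DEN | 3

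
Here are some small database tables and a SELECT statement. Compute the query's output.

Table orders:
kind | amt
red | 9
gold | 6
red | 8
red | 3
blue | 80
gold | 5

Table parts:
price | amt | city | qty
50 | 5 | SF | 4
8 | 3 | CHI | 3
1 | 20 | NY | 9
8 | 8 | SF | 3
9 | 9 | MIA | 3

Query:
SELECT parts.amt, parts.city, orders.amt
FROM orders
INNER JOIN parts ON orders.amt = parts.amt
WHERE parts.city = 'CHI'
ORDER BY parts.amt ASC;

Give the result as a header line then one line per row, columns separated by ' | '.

After JOIN parts (4 rows):
orders.kind | orders.amt | parts.price | parts.amt | parts.city | parts.qty
red | 9 | 9 | 9 | MIA | 3
red | 8 | 8 | 8 | SF | 3
red | 3 | 8 | 3 | CHI | 3
gold | 5 | 50 | 5 | SF | 4
After WHERE (1 rows):
orders.kind | orders.amt | parts.price | parts.amt | parts.city | parts.qty
red | 3 | 8 | 3 | CHI | 3
After SELECT (1 rows):
parts.amt | parts.city | orders.amt
3 | CHI | 3
After ORDER BY (1 rows):
parts.amt | parts.city | orders.amt
3 | CHI | 3

== RESULT ==
parts.amt | parts.city | orders.amt
3 | CHI | 3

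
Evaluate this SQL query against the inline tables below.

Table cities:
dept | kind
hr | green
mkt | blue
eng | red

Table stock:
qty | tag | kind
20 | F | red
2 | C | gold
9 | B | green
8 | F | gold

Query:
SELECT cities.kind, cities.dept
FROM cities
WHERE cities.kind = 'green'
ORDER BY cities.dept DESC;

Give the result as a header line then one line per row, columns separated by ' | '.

== RESULT ==
cities.kind | cities.dept
green | hr

Derivation:
After WHERE (1 rows):
cities.dept | cities.kind
hr | green
After SELECT (1 rows):
cities.kind | cities.dept
green | hr
After ORDER BY (1 rows):
cities.kind | cities.dept
green | hr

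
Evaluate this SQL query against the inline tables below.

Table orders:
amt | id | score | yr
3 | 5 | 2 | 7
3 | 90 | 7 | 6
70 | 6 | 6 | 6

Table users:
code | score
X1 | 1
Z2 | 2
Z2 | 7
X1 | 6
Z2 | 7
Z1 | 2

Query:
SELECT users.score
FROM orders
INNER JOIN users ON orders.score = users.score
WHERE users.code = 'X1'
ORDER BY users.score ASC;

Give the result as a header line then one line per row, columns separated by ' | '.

After JOIN users (5 rows):
orders.amt | orders.id | orders.score | orders.yr | users.code | users.score
3 | 5 | 2 | 7 | Z2 | 2
3 | 5 | 2 | 7 | Z1 | 2
3 | 90 | 7 | 6 | Z2 | 7
3 | 90 | 7 | 6 | Z2 | 7
70 | 6 | 6 | 6 | X1 | 6
After WHERE (1 rows):
orders.amt | orders.id | orders.score | orders.yr | users.code | users.score
70 | 6 | 6 | 6 | X1 | 6
After SELECT (1 rows):
users.score
6
After ORDER BY (1 rows):
users.score
6

== RESULT ==
users.score
6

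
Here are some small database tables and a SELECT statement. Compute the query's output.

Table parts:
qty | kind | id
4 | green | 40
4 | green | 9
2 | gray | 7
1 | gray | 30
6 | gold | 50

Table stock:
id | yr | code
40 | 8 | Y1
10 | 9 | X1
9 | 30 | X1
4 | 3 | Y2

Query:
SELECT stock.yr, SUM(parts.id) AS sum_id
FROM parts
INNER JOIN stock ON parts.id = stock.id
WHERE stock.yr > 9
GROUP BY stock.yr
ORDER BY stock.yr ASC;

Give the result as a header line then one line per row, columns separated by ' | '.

After JOIN stock (2 rows):
parts.qty | parts.kind | parts.id | stock.id | stock.yr | stock.code
4 | green | 40 | 40 | 8 | Y1
4 | green | 9 | 9 | 30 | X1
After WHERE (1 rows):
parts.qty | parts.kind | parts.id | stock.id | stock.yr | stock.code
4 | green | 9 | 9 | 30 | X1
After GROUP BY (1 rows):
stock.yr | sum_id
30 | 9
After ORDER BY (1 rows):
stock.yr | sum_id
30 | 9

== RESULT ==
stock.yr | sum_id
30 | 9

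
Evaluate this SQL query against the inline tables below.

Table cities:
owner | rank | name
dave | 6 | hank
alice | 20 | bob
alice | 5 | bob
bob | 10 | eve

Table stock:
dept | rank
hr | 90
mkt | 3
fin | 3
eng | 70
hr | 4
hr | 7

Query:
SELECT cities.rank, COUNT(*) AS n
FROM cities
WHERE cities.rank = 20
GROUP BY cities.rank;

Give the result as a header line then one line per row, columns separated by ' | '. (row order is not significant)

== RESULT ==
cities.rank | n
20 | 1

Derivation:
After WHERE (1 rows):
cities.owner | cities.rank | cities.name
alice | 20 | bob
After GROUP BY (1 rows):
cities.rank | n
20 | 1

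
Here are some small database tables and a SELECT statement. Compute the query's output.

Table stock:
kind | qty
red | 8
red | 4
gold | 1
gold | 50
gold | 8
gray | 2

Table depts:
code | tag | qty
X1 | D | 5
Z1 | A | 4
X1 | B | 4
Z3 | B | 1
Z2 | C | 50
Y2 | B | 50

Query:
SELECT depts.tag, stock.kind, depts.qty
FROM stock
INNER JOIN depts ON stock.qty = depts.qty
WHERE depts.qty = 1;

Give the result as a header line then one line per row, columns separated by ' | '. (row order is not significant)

After JOIN depts (5 rows):
stock.kind | stock.qty | depts.code | depts.tag | depts.qty
red | 4 | Z1 | A | 4
red | 4 | X1 | B | 4
gold | 1 | Z3 | B | 1
gold | 50 | Z2 | C | 50
gold | 50 | Y2 | B | 50
After WHERE (1 rows):
stock.kind | stock.qty | depts.code | depts.tag | depts.qty
gold | 1 | Z3 | B | 1
After SELECT (1 rows):
depts.tag | stock.kind | depts.qty
B | gold | 1

== RESULT ==
depts.tag | stock.kind | depts.qty
B | gold | 1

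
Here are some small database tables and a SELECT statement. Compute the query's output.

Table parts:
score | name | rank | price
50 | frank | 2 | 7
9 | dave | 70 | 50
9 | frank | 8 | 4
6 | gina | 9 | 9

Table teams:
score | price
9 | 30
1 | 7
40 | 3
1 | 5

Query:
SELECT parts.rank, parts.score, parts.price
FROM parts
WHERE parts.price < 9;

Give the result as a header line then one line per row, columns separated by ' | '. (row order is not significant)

After WHERE (2 rows):
parts.score | parts.name | parts.rank | parts.price
50 | frank | 2 | 7
9 | frank | 8 | 4
After SELECT (2 rows):
parts.rank | parts.score | parts.price
2 | 50 | 7
8 | 9 | 4

== RESULT ==
parts.rank | parts.score | parts.price
2 | 50 | 7
8 | 9 | 4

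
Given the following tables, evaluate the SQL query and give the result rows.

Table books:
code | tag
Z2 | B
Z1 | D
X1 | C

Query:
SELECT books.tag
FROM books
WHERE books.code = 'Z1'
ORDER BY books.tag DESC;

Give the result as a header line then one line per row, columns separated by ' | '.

== RESULT ==
books.tag
D

Derivation:
After WHERE (1 rows):
books.code | books.tag
Z1 | D
After SELECT (1 rows):
books.tag
D
After ORDER BY (1 rows):
books.tag
D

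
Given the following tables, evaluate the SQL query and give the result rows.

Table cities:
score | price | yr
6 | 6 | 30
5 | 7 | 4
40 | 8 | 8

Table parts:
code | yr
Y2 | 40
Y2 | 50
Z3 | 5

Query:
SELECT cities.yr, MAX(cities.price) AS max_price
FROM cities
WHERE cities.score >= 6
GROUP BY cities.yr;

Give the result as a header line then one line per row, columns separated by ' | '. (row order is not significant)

After WHERE (2 rows):
cities.score | cities.price | cities.yr
6 | 6 | 30
40 | 8 | 8
After GROUP BY (2 rows):
cities.yr | max_price
30 | 6
8 | 8

== RESULT ==
cities.yr | max_price
30 | 6
8 | 8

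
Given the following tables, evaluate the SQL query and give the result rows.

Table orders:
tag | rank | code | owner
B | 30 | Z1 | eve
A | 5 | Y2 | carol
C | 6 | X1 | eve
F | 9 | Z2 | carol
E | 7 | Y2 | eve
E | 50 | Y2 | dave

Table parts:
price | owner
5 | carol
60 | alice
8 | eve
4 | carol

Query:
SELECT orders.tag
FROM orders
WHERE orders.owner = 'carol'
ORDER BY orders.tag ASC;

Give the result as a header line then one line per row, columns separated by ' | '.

After WHERE (2 rows):
orders.tag | orders.rank | orders.code | orders.owner
A | 5 | Y2 | carol
F | 9 | Z2 | carol
After SELECT (2 rows):
orders.tag
A
F
After ORDER BY (2 rows):
orders.tag
A
F

== RESULT ==
orders.tag
A
F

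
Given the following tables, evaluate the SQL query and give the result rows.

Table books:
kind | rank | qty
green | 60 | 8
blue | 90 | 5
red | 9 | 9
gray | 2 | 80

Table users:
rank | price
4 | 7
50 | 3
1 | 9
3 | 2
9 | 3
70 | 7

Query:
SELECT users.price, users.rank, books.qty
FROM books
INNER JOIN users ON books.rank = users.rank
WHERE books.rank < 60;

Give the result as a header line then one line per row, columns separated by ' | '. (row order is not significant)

After JOIN users (1 rows):
books.kind | books.rank | books.qty | users.rank | users.price
red | 9 | 9 | 9 | 3
After WHERE (1 rows):
books.kind | books.rank | books.qty | users.rank | users.price
red | 9 | 9 | 9 | 3
After SELECT (1 rows):
users.price | users.rank | books.qty
3 | 9 | 9

== RESULT ==
users.price | users.rank | books.qty
3 | 9 | 9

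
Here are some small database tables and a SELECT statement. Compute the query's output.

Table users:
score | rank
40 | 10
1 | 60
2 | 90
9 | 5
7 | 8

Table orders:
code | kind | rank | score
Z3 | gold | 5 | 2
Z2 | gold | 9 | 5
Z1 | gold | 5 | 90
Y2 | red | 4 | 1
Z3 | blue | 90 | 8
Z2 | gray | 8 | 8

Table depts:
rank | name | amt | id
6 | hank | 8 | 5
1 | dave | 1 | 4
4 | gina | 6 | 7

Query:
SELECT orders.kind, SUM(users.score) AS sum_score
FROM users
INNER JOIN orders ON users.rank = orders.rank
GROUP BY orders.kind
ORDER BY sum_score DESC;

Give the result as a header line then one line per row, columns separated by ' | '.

After JOIN orders (4 rows):
users.score | users.rank | orders.code | orders.kind | orders.rank | orders.score
2 | 90 | Z3 | blue | 90 | 8
9 | 5 | Z3 | gold | 5 | 2
9 | 5 | Z1 | gold | 5 | 90
7 | 8 | Z2 | gray | 8 | 8
After GROUP BY (3 rows):
orders.kind | sum_score
blue | 2
gold | 18
gray | 7
After ORDER BY (3 rows):
orders.kind | sum_score
gold | 18
gray | 7
blue | 2

== RESULT ==
orders.kind | sum_score
gold | 18
gray | 7
blue | 2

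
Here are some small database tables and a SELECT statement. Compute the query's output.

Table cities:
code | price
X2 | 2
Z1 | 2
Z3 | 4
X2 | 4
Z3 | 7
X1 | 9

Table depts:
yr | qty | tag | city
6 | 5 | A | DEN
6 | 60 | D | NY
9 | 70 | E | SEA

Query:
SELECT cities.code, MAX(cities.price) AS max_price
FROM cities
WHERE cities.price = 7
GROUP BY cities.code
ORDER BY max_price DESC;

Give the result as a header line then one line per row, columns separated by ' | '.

== RESULT ==
cities.code | max_price
Z3 | 7

Derivation:
After WHERE (1 rows):
cities.code | cities.price
Z3 | 7
After GROUP BY (1 rows):
cities.code | max_price
Z3 | 7
After ORDER BY (1 rows):
cities.code | max_price
Z3 | 7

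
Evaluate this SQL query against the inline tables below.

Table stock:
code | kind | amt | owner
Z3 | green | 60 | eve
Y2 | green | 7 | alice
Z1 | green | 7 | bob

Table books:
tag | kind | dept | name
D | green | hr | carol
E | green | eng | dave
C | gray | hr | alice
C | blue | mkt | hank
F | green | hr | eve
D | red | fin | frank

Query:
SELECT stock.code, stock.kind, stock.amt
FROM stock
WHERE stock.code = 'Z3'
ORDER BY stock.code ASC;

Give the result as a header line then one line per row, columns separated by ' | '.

After WHERE (1 rows):
stock.code | stock.kind | stock.amt | stock.owner
Z3 | green | 60 | eve
After SELECT (1 rows):
stock.code | stock.kind | stock.amt
Z3 | green | 60
After ORDER BY (1 rows):
stock.code | stock.kind | stock.amt
Z3 | green | 60

== RESULT ==
stock.code | stock.kind | stock.amt
Z3 | green | 60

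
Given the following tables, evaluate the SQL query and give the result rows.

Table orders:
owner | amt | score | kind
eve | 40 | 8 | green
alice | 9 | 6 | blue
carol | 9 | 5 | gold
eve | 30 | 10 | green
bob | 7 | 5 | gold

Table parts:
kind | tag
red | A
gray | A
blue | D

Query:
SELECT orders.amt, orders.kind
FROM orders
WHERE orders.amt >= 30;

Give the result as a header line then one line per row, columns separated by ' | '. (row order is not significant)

== RESULT ==
orders.amt | orders.kind
40 | green
30 | green

Derivation:
After WHERE (2 rows):
orders.owner | orders.amt | orders.score | orders.kind
eve | 40 | 8 | green
eve | 30 | 10 | green
After SELECT (2 rows):
orders.amt | orders.kind
40 | green
30 | green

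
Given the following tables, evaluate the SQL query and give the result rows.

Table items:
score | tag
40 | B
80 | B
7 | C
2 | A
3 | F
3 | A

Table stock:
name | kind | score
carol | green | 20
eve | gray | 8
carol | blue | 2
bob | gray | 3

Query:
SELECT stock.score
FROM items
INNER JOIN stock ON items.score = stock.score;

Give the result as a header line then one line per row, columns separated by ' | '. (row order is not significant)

== RESULT ==
stock.score
2
3
3

Derivation:
After JOIN stock (3 rows):
items.score | items.tag | stock.name | stock.kind | stock.score
2 | A | carol | blue | 2
3 | F | bob | gray | 3
3 | A | bob | gray | 3
After SELECT (3 rows):
stock.score
2
3
3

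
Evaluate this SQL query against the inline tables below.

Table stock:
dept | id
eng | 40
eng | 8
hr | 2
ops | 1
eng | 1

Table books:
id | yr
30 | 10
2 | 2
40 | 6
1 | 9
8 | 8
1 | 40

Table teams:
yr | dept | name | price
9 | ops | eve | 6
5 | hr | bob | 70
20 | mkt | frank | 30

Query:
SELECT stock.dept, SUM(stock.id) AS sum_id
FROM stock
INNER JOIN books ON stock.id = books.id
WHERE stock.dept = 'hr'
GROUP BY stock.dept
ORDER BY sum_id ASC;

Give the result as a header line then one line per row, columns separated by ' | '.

After JOIN books (7 rows):
stock.dept | stock.id | books.id | books.yr
eng | 40 | 40 | 6
eng | 8 | 8 | 8
hr | 2 | 2 | 2
ops | 1 | 1 | 9
ops | 1 | 1 | 40
eng | 1 | 1 | 9
eng | 1 | 1 | 40
After WHERE (1 rows):
stock.dept | stock.id | books.id | books.yr
hr | 2 | 2 | 2
After GROUP BY (1 rows):
stock.dept | sum_id
hr | 2
After ORDER BY (1 rows):
stock.dept | sum_id
hr | 2

== RESULT ==
stock.dept | sum_id
hr | 2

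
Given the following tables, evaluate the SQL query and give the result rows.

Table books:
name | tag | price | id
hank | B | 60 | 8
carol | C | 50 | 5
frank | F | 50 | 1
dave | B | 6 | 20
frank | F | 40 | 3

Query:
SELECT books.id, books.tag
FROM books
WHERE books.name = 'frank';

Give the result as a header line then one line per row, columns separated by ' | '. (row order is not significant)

After WHERE (2 rows):
books.name | books.tag | books.price | books.id
frank | F | 50 | 1
frank | F | 40 | 3
After SELECT (2 rows):
books.id | books.tag
1 | F
3 | F

== RESULT ==
books.id | books.tag
1 | F
3 | F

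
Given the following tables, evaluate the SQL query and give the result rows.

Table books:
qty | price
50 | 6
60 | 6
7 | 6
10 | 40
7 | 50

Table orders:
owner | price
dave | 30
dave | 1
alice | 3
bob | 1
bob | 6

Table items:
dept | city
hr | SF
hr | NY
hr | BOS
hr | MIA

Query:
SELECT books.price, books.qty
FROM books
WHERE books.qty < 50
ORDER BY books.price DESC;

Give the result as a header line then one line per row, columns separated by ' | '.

== RESULT ==
books.price | books.qty
50 | 7
40 | 10
6 | 7

Derivation:
After WHERE (3 rows):
books.qty | books.price
7 | 6
10 | 40
7 | 50
After SELECT (3 rows):
books.price | books.qty
6 | 7
40 | 10
50 | 7
After ORDER BY (3 rows):
books.price | books.qty
50 | 7
40 | 10
6 | 7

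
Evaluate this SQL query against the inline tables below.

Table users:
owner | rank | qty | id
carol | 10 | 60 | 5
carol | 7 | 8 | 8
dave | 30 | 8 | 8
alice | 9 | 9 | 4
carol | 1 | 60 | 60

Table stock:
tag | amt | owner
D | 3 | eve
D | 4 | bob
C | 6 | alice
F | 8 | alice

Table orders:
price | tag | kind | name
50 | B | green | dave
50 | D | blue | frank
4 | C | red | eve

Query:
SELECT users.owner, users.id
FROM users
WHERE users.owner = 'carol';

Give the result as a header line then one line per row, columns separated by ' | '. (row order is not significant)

After WHERE (3 rows):
users.owner | users.rank | users.qty | users.id
carol | 10 | 60 | 5
carol | 7 | 8 | 8
carol | 1 | 60 | 60
After SELECT (3 rows):
users.owner | users.id
carol | 5
carol | 8
carol | 60

== RESULT ==
users.owner | users.id
carol | 5
carol | 8
carol | 60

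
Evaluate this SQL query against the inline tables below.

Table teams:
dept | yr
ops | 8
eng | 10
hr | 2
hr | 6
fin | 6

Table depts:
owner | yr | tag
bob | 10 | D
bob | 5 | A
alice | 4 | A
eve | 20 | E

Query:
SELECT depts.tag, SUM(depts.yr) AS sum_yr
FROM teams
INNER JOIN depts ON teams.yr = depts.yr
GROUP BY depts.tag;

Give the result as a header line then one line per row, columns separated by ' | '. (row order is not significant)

== RESULT ==
depts.tag | sum_yr
D | 10

Derivation:
After JOIN depts (1 rows):
teams.dept | teams.yr | depts.owner | depts.yr | depts.tag
eng | 10 | bob | 10 | D
After GROUP BY (1 rows):
depts.tag | sum_yr
D | 10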